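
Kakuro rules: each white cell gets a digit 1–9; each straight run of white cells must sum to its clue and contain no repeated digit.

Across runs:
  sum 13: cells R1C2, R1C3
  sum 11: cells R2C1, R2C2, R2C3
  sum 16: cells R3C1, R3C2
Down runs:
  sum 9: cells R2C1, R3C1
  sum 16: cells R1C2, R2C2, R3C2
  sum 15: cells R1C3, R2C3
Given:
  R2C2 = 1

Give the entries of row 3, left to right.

7, 9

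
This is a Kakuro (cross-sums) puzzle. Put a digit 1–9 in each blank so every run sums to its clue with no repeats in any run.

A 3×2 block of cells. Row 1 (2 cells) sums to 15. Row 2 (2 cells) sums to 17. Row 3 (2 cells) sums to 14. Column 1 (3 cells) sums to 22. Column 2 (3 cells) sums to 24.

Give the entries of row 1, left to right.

8 7

17 in 2 cells must be {8,9}; 24 in 3 cells must be {7,8,9}.
Nothing is forced directly, so branch on (2,1), whose candidates are 8 or 9. If (2,1) = 8: that forces (1,1) = 9, after which (1,2) would have to be in {6} for the 15 across but in {7,8,9} for the 24 down — contradiction. So (2,1) = 9.
(2,2) = 17 − 9 = 8 completes the 17 across.
Given what's placed, (3,2) must be 9 to fit the 14 across and 24 down.
(1,2) = 24 − 17 = 7 completes the 24 down.
(3,1) = 14 − 9 = 5 completes the 14 across.
(1,1) = 15 − 7 = 8 completes the 15 across.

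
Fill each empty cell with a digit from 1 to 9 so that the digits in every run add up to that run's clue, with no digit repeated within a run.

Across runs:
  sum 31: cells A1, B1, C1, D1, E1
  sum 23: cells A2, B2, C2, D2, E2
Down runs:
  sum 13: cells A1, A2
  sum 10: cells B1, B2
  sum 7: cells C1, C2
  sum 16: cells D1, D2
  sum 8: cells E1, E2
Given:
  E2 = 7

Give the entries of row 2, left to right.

4 2 1 9 7

16 in 2 cells must be {7,9}.
E1 = 8 − 7 = 1 completes the 8 down.
Given what's placed, D2 must be 9 to fit the 23 across and 16 down.
C1 = 6: the only remaining digit allowed by both the 31 across and the 7 down.
D1 = 16 − 9 = 7 completes the 16 down.
Given what's placed, A2 must be 4 to fit the 23 across and 13 down.
C2 = 7 − 6 = 1 completes the 7 down.
A1 = 13 − 4 = 9 completes the 13 down.
B1 = 31 − 23 = 8 completes the 31 across.
B2 = 23 − 21 = 2 completes the 23 across.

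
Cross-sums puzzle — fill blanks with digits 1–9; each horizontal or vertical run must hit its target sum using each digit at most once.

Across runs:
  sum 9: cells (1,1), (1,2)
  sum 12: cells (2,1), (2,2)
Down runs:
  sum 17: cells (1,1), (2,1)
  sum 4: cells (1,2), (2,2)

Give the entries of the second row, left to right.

9 3

17 in 2 cells must be {8,9}; 4 in 2 cells must be {1,3}.
The 9 across and the 17 down share only 8, so (1,1) = 8.
(1,2) = 9 − 8 = 1 completes the 9 across.
(2,1) = 17 − 8 = 9 completes the 17 down.
(2,2) = 12 − 9 = 3 completes the 12 across.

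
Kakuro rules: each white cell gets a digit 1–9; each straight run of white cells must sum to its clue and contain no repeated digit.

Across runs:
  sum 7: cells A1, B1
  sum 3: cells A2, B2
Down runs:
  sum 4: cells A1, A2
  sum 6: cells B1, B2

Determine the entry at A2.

3 in 2 cells must be {1,2}; 4 in 2 cells must be {1,3}.
The 3 across and the 4 down share only 1, so A2 = 1.
B2 = 3 − 1 = 2 completes the 3 across.
A1 = 4 − 1 = 3 completes the 4 down.
B1 = 7 − 3 = 4 completes the 7 across.

1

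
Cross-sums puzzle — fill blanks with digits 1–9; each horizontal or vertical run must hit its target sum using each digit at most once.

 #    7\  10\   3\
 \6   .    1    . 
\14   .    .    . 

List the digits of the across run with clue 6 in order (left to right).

3, 1, 2

6 in 3 cells must be {1,2,3}; 3 in 2 cells must be {1,2}.
R1C3 = 2: the only remaining digit allowed by both the 6 across and the 3 down.
R2C2 = 10 − 1 = 9 completes the 10 down.
R2C3 = 3 − 2 = 1 completes the 3 down.
R1C1 = 6 − 3 = 3 completes the 6 across.
R2C1 = 14 − 10 = 4 completes the 14 across.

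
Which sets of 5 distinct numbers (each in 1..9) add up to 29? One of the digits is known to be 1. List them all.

{1,4,7,8,9}; {1,5,6,8,9}

5 distinct digits from 1–9 sum between 15 and 35.
Keeping only sets containing 1.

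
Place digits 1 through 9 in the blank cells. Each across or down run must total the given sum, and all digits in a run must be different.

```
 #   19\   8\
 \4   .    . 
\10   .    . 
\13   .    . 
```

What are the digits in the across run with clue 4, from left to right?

3 1

4 in 2 cells must be {1,3}.
The 4 across and the 19 down share only 3, so R1C1 = 3.
R1C2 = 4 − 3 = 1 completes the 4 across.
Nothing is forced directly, so branch on R2C1, whose candidates are 7 or 9. If R2C1 = 9: then R2C2 would have to be in {1} for the 10 across but in {2,3,4,5} for the 8 down — contradiction. So R2C1 = 7.
R2C2 = 10 − 7 = 3 completes the 10 across.
R3C1 = 19 − 10 = 9 completes the 19 down.
R3C2 = 13 − 9 = 4 completes the 13 across.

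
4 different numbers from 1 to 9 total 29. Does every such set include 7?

Yes

The only way to make 29 from 4 distinct digits is {5,7,8,9}, which contains 7.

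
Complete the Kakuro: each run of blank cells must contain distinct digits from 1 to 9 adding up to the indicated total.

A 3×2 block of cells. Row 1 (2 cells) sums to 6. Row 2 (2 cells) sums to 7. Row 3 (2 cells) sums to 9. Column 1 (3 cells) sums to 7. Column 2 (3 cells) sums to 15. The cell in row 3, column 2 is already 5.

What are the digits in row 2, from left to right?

7 in 3 cells must be {1,2,4}.
(3,1) = 9 − 5 = 4 completes the 9 across.
Nothing is forced directly, so branch on (1,1), whose candidates are 1 or 2. If (1,1) = 1: then (1,2) would have to be in {5} for the 6 across but in {1,2,3,4,6,7,8,9} for the 15 down — contradiction. So (1,1) = 2.
(1,2) = 6 − 2 = 4 completes the 6 across.
(2,1) = 7 − 6 = 1 completes the 7 down.
(2,2) = 7 − 1 = 6 completes the 7 across.

1 6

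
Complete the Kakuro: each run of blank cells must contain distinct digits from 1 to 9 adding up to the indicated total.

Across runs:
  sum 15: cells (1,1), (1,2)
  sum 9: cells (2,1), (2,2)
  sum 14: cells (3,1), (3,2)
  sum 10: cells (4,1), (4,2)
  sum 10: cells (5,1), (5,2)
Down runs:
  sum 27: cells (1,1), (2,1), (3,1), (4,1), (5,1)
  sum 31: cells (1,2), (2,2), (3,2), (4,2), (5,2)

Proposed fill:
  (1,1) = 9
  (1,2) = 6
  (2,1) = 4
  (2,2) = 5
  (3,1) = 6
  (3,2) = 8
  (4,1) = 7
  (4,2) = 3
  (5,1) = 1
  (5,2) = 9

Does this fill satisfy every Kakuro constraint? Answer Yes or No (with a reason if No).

Yes

Across: 9+6=15; 4+5=9; 6+8=14; 7+3=10; 1+9=10. Down: 9+4+6+7+1=27; 6+5+8+3+9=31. No digit repeats within any run.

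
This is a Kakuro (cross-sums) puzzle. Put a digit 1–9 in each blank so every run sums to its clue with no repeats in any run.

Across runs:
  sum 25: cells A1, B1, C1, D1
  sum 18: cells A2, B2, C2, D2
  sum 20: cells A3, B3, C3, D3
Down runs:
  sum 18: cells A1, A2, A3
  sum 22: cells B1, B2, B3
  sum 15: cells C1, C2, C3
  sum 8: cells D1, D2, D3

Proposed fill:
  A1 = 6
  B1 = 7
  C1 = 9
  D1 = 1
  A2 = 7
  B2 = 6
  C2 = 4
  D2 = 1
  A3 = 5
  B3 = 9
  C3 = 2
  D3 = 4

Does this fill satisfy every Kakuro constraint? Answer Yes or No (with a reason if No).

No — the down run D1–D3 sums to 6, not 8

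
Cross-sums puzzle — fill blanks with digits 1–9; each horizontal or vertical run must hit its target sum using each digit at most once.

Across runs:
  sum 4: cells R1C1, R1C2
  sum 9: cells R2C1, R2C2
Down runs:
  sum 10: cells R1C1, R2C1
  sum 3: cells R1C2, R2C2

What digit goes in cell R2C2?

2

4 in 2 cells must be {1,3}; 3 in 2 cells must be {1,2}.
The 4 across and the 3 down share only 1, so R1C2 = 1.
R2C2 = 3 − 1 = 2 completes the 3 down.
R1C1 = 4 − 1 = 3 completes the 4 across.
R2C1 = 9 − 2 = 7 completes the 9 across.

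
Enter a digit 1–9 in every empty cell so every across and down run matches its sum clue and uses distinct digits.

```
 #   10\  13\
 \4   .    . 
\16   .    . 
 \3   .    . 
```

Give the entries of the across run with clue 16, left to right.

7 9

4 in 2 cells must be {1,3}; 16 in 2 cells must be {7,9}; 3 in 2 cells must be {1,2}.
The 16 across and the 10 down share only 7, so R2C1 = 7.
R2C2 = 16 − 7 = 9 completes the 16 across.
Given what's placed, R3C2 must be 1 to fit the 3 across and 13 down.
R1C1 = 1: the only remaining digit allowed by both the 4 across and the 10 down.
R1C2 = 4 − 1 = 3 completes the 4 across.
R3C1 = 3 − 1 = 2 completes the 3 across.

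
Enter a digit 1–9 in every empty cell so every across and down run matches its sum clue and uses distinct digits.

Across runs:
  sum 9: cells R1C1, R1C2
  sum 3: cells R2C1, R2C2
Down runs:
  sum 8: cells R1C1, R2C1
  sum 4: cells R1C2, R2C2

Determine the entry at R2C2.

1

3 in 2 cells must be {1,2}; 4 in 2 cells must be {1,3}.
The 3 across and the 4 down share only 1, so R2C2 = 1.
R1C2 = 4 − 1 = 3 completes the 4 down.
R2C1 = 3 − 1 = 2 completes the 3 across.
R1C1 = 9 − 3 = 6 completes the 9 across.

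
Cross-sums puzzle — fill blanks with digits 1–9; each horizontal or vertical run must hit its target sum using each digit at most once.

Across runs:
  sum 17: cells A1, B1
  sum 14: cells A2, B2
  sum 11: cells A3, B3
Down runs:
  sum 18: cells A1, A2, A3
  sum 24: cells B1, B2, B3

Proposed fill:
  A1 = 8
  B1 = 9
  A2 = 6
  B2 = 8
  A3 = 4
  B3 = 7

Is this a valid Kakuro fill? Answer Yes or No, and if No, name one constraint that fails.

Yes

Across: 8+9=17; 6+8=14; 4+7=11. Down: 8+6+4=18; 9+8+7=24. No digit repeats within any run.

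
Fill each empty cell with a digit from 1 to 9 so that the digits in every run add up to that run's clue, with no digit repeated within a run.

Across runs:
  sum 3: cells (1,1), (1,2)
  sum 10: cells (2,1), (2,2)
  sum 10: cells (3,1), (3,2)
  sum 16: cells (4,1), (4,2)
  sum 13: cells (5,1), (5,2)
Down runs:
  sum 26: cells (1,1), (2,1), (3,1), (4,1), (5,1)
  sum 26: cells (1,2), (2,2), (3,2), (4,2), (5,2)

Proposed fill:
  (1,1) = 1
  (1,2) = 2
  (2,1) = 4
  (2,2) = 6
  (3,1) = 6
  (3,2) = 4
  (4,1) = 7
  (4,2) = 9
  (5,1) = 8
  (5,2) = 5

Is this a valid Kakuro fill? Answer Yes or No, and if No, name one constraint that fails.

Yes

Across: 1+2=3; 4+6=10; 6+4=10; 7+9=16; 8+5=13. Down: 1+4+6+7+8=26; 2+6+4+9+5=26. No digit repeats within any run.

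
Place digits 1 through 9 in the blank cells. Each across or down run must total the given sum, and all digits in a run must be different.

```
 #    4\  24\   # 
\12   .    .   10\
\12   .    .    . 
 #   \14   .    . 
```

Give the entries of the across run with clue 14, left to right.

8 6

4 in 2 cells must be {1,3}; 24 in 3 cells must be {7,8,9}.
The 12 across and the 4 down share only 3, so R1C1 = 3.
R1C2 = 12 − 3 = 9 completes the 12 across.
R2C1 = 4 − 3 = 1 completes the 4 down.
R3C2 = 8: the only remaining digit allowed by both the 14 across and the 24 down.
R3C3 = 14 − 8 = 6 completes the 14 across.
R2C2 = 24 − 17 = 7 completes the 24 down.
R2C3 = 12 − 8 = 4 completes the 12 across.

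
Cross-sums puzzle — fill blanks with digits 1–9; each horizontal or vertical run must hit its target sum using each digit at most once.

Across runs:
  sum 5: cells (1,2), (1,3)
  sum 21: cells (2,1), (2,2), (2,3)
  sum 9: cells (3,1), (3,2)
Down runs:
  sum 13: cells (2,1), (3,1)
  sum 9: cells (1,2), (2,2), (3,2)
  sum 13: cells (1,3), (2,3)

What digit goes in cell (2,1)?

7

The 5 across and the 13 down share only 4, so (1,3) = 4.
(2,3) = 13 − 4 = 9 completes the 13 down.
(1,2) = 5 − 4 = 1 completes the 5 across.
(2,2) = 5: the only remaining digit allowed by both the 21 across and the 9 down.
(3,2) = 9 − 6 = 3 completes the 9 down.
(2,1) = 21 − 14 = 7 completes the 21 across.
(3,1) = 9 − 3 = 6 completes the 9 across.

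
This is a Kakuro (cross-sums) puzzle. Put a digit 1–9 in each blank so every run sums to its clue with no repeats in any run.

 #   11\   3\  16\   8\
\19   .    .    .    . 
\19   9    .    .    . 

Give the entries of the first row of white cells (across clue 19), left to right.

3 in 2 cells must be {1,2}; 16 in 2 cells must be {7,9}.
R1C1 = 11 − 9 = 2 completes the 11 down.
Given what's placed, R1C2 must be 1 to fit the 19 across and 3 down.
Given what's placed, R1C4 must be 7 to fit the 19 across and 8 down.
R2C2 = 3 − 1 = 2 completes the 3 down.
Given what's placed, R2C3 must be 7 to fit the 19 across and 16 down.
R2C4 = 19 − 18 = 1 completes the 19 across.
R1C3 = 19 − 10 = 9 completes the 19 across.

2 1 9 7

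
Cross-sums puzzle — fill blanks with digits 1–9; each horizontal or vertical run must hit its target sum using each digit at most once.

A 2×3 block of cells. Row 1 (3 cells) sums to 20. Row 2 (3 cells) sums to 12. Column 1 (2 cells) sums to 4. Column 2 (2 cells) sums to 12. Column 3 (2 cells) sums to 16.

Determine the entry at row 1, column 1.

3

4 in 2 cells must be {1,3}; 16 in 2 cells must be {7,9}.
The 20 across and the 4 down share only 3, so (1,1) = 3.
Given what's placed, (1,3) must be 9 to fit the 20 across and 16 down.
(2,1) = 4 − 3 = 1 completes the 4 down.
(2,3) = 16 − 9 = 7 completes the 16 down.
(1,2) = 20 − 12 = 8 completes the 20 across.
(2,2) = 12 − 8 = 4 completes the 12 across.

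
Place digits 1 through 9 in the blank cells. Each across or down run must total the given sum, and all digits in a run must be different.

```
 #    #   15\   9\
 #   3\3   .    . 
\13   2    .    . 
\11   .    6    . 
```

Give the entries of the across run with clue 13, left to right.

3 in 2 cells must be {1,2}.
R3C1 = 3 − 2 = 1 completes the 3 down.
R3C3 = 11 − 7 = 4 completes the 11 across.
R1C3 = 2: the only remaining digit allowed by both the 3 across and the 9 down.
R2C3 = 9 − 6 = 3 completes the 9 down.
R1C2 = 3 − 2 = 1 completes the 3 across.
R2C2 = 13 − 5 = 8 completes the 13 across.

2, 8, 3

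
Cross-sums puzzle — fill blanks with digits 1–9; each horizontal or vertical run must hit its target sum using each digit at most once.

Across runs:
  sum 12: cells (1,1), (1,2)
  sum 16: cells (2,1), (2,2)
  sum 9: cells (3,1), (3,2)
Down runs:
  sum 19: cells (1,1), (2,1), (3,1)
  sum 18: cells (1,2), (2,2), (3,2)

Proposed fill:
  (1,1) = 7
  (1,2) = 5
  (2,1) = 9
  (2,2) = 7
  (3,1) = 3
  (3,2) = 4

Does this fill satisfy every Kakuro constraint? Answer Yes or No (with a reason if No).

No — the across run (3,1)–(3,2) sums to 7, not 9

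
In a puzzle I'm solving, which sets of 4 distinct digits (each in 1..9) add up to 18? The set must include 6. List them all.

{1,2,6,9}; {1,3,6,8}; {1,4,6,7}; {2,3,6,7}; {3,4,5,6}

4 distinct digits from 1–9 sum between 10 and 30.
Keeping only sets containing 6.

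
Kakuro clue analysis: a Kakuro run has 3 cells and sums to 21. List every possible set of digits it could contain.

{4,8,9}; {5,7,9}; {6,7,8}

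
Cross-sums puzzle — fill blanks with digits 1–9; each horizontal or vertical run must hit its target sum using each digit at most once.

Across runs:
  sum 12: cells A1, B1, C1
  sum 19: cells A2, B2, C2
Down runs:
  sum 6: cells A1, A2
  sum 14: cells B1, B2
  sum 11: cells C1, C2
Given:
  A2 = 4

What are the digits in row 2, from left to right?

4 8 7

A1 = 6 − 4 = 2 completes the 6 down.
Nothing is forced directly, so branch on B1, whose candidates are 6 or 9. If B1 = 9: then C1 would have to be in {1} for the 12 across but in {2,3,4,5,6,7,8,9} for the 11 down — contradiction. So B1 = 6.
C1 = 12 − 8 = 4 completes the 12 across.
B2 = 14 − 6 = 8 completes the 14 down.
C2 = 19 − 12 = 7 completes the 19 across.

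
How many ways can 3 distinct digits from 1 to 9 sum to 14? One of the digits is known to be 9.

3 distinct digits from 1–9 sum between 6 and 24.
Keeping only sets containing 9.
Enumerating: {1,4,9}, {2,3,9}.

2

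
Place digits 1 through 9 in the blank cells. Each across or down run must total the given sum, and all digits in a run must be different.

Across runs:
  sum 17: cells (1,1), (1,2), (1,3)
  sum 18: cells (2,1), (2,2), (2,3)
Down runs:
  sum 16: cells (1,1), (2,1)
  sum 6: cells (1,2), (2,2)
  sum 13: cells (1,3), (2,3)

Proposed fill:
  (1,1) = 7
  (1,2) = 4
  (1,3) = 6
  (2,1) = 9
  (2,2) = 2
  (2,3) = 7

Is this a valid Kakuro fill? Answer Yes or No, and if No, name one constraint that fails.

Across: 7+4+6=17; 9+2+7=18. Down: 7+9=16; 4+2=6; 6+7=13. No digit repeats within any run.

Yes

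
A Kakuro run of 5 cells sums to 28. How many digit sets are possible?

9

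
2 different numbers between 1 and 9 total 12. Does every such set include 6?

No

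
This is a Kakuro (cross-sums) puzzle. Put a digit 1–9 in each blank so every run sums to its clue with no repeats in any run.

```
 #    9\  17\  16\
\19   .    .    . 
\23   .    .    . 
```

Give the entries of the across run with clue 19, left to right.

3 9 7

23 in 3 cells must be {6,8,9}; 17 in 2 cells must be {8,9}; 16 in 2 cells must be {7,9}.
The 23 across and the 16 down share only 9, so R2C3 = 9.
R1C3 = 16 − 9 = 7 completes the 16 down.
Given what's placed, R2C2 must be 8 to fit the 23 across and 17 down.
R1C2 = 17 − 8 = 9 completes the 17 down.
R2C1 = 23 − 17 = 6 completes the 23 across.
R1C1 = 19 − 16 = 3 completes the 19 across.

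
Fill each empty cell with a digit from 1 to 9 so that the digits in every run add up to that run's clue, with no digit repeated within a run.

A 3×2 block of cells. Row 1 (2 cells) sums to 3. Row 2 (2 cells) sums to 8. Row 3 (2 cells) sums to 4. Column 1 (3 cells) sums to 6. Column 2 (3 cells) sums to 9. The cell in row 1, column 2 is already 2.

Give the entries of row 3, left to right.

3, 1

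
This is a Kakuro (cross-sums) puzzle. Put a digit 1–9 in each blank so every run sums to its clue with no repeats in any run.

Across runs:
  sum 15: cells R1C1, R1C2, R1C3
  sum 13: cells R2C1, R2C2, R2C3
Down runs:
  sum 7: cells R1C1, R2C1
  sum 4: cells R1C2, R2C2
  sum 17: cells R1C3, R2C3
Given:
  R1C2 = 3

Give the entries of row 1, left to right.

4 3 8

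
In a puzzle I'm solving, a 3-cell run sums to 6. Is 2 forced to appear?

Yes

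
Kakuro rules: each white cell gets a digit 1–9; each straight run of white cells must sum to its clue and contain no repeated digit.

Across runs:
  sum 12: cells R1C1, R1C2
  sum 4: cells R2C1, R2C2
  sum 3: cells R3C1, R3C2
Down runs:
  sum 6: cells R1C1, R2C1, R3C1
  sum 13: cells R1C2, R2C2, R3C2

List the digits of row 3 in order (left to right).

2 1

4 in 2 cells must be {1,3}; 3 in 2 cells must be {1,2}; 6 in 3 cells must be {1,2,3}.
The 12 across and the 6 down share only 3, so R1C1 = 3.
R1C2 = 12 − 3 = 9 completes the 12 across.
Given what's placed, R2C1 must be 1 to fit the 4 across and 6 down.
R2C2 = 4 − 1 = 3 completes the 4 across.
R3C1 = 6 − 4 = 2 completes the 6 down.
R3C2 = 3 − 2 = 1 completes the 3 across.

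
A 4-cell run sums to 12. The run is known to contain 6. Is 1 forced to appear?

Yes

The only way to make 12 from 4 distinct digits under that restriction is {1,2,3,6}, which contains 1.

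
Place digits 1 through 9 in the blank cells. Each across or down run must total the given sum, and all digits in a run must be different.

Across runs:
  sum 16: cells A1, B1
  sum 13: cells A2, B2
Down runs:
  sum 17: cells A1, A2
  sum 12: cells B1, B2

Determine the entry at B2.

5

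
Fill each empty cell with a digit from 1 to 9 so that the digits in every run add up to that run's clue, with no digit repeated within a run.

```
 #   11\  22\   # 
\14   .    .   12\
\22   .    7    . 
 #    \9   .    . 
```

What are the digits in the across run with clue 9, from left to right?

Given what's placed, R2C3 must be 9 to fit the 22 across and 12 down.
Given what's placed, R3C2 must be 6 to fit the 9 across and 22 down.
R3C3 = 9 − 6 = 3 completes the 9 across.
R1C2 = 22 − 13 = 9 completes the 22 down.
R2C1 = 22 − 16 = 6 completes the 22 across.
R1C1 = 14 − 9 = 5 completes the 14 across.

6 3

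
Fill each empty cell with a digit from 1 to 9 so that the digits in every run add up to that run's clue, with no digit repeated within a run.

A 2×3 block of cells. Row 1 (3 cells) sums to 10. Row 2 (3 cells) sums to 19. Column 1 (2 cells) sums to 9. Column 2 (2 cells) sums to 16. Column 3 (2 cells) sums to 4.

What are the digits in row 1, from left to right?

16 in 2 cells must be {7,9}; 4 in 2 cells must be {1,3}.
The 10 across and the 16 down share only 7, so (1,2) = 7.
Given what's placed, (1,3) must be 1 to fit the 10 across and 4 down.
(2,2) = 16 − 7 = 9 completes the 16 down.
(2,3) = 4 − 1 = 3 completes the 4 down.
(1,1) = 10 − 8 = 2 completes the 10 across.
(2,1) = 19 − 12 = 7 completes the 19 across.

2 7 1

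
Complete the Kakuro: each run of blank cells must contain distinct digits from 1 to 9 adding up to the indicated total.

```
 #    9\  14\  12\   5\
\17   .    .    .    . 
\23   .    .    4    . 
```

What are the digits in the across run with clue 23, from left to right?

8, 9, 4, 2

R1C3 = 12 − 4 = 8 completes the 12 down.
No cell is forced outright now. R1C2 can only be 5 or 6 (the digits allowed by both its 17 across and its 14 down). If R1C2 = 6: that forces R2C2 = 8, R2C4 = 2, after which R1C4 would have to be in {1,2} for the 17 across but in {3} for the 5 down — contradiction. So R1C2 = 5.
R2C2 = 14 − 5 = 9 completes the 14 down.
Nothing is forced directly, so branch on R2C4, whose candidates are 2 or 3. If R2C4 = 3: then R1C4 would have to be in {1,3} for the 17 across but in {2} for the 5 down — contradiction. So R2C4 = 2.
R1C4 = 5 − 2 = 3 completes the 5 down.
R2C1 = 23 − 15 = 8 completes the 23 across.
R1C1 = 17 − 16 = 1 completes the 17 across.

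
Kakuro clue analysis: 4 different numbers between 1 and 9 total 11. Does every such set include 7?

No

The only way to make 11 from 4 distinct digits is {1,2,3,5}, which does not contain 7.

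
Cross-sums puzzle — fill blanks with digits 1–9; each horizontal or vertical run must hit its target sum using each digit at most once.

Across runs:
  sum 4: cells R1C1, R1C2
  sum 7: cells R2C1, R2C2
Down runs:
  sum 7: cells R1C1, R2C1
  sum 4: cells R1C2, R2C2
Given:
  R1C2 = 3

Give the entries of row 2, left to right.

6 1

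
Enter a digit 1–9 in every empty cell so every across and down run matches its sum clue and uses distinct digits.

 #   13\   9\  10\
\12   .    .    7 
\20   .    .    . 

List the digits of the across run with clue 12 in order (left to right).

4 1 7

Given what's placed, R1C1 must be 4 to fit the 12 across and 13 down.
R1C2 = 12 − 11 = 1 completes the 12 across.
R2C1 = 13 − 4 = 9 completes the 13 down.
R2C2 = 9 − 1 = 8 completes the 9 down.
R2C3 = 20 − 17 = 3 completes the 20 across.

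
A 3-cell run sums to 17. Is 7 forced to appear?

Counterexample: {2,6,9} sums to 17 without using 7.

No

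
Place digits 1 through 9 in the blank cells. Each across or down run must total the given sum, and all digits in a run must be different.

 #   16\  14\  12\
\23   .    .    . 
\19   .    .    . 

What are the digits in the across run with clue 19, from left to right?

23 in 3 cells must be {6,8,9}; 16 in 2 cells must be {7,9}.
The 23 across and the 16 down share only 9, so R1C1 = 9.
Given what's placed, R1C3 must be 8 to fit the 23 across and 12 down.
R2C1 = 16 − 9 = 7 completes the 16 down.
R2C3 = 12 − 8 = 4 completes the 12 down.
R1C2 = 23 − 17 = 6 completes the 23 across.
R2C2 = 19 − 11 = 8 completes the 19 across.

7 8 4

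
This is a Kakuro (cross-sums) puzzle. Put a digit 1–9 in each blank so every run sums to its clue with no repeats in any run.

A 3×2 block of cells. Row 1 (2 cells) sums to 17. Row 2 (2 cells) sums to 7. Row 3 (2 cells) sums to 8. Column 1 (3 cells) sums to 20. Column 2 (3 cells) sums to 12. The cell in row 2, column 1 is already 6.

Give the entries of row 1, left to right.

9 8

17 in 2 cells must be {8,9}.
Given what's placed, (1,1) must be 9 to fit the 17 across and 20 down.
(1,2) = 17 − 9 = 8 completes the 17 across.
(2,2) = 7 − 6 = 1 completes the 7 across.
(3,1) = 20 − 15 = 5 completes the 20 down.
(3,2) = 8 − 5 = 3 completes the 8 across.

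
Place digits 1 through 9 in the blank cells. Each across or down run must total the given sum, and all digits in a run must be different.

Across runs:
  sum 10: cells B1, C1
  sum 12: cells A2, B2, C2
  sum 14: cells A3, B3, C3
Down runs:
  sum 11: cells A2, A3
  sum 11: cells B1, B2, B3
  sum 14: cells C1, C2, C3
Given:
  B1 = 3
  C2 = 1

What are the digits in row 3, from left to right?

C1 = 10 − 3 = 7 completes the 10 across.
C3 = 14 − 8 = 6 completes the 14 down.
Nothing is forced directly, so branch on B3, whose candidates are 1 or 7. If B3 = 7: then B2 would have to be in {2,3,4,5,6,7,8,9} for the 12 across but in {1} for the 11 down — contradiction. So B3 = 1.
B2 = 11 − 4 = 7 completes the 11 down.
A3 = 14 − 7 = 7 completes the 14 across.
A2 = 12 − 8 = 4 completes the 12 across.

7 1 6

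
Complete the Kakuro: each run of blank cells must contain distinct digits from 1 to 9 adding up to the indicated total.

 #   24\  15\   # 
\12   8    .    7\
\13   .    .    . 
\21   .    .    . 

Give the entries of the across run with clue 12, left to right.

24 in 3 cells must be {7,8,9}.
R1C2 = 12 − 8 = 4 completes the 12 across.
Nothing is forced directly, so branch on R3C3, whose candidates are 4 or 5 or 6. If R3C3 = 4: that forces R2C3 = 3, R3C1 = 9, R3C2 = 8, after which R2C1 would have to be in {1,2,4,6,8,9} for the 13 across but in {7} for the 24 down — contradiction. If R3C3 = 5: that forces R2C3 = 2, R3C2 = 9, R2C1 = 7, after which R2C2 would have to be in {4} for the 13 across but in {2} for the 15 down — contradiction. So R3C3 = 6.
R2C3 = 7 − 6 = 1 completes the 7 down.
Given what's placed, R3C1 must be 7 to fit the 21 across and 24 down.
R3C2 = 21 − 13 = 8 completes the 21 across.
R2C1 = 24 − 15 = 9 completes the 24 down.
R2C2 = 13 − 10 = 3 completes the 13 across.

8 4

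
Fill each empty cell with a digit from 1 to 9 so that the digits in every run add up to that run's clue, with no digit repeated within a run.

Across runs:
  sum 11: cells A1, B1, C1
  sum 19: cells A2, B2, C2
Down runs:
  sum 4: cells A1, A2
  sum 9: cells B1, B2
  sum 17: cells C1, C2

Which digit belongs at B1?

2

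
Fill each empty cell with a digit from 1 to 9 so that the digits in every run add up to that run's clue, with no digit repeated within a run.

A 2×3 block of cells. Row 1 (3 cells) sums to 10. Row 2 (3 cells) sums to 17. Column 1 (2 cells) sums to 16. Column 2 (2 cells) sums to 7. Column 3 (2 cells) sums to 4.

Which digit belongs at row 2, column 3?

3

16 in 2 cells must be {7,9}; 4 in 2 cells must be {1,3}.
The 10 across and the 16 down share only 7, so (1,1) = 7.
Given what's placed, (1,3) must be 1 to fit the 10 across and 4 down.
(2,1) = 16 − 7 = 9 completes the 16 down.
(2,3) = 4 − 1 = 3 completes the 4 down.
(1,2) = 10 − 8 = 2 completes the 10 across.
(2,2) = 17 − 12 = 5 completes the 17 across.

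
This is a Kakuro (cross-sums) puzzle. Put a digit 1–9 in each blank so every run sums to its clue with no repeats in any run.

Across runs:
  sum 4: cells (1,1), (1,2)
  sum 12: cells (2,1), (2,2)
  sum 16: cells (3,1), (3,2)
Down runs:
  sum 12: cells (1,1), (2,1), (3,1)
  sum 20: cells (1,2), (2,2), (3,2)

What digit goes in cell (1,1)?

1

4 in 2 cells must be {1,3}; 16 in 2 cells must be {7,9}.
The 4 across and the 20 down share only 3, so (1,2) = 3.
Given what's placed, (3,2) must be 9 to fit the 16 across and 20 down.
(1,1) = 4 − 3 = 1 completes the 4 across.
(2,2) = 20 − 12 = 8 completes the 20 down.
(3,1) = 16 − 9 = 7 completes the 16 across.
(2,1) = 12 − 8 = 4 completes the 12 across.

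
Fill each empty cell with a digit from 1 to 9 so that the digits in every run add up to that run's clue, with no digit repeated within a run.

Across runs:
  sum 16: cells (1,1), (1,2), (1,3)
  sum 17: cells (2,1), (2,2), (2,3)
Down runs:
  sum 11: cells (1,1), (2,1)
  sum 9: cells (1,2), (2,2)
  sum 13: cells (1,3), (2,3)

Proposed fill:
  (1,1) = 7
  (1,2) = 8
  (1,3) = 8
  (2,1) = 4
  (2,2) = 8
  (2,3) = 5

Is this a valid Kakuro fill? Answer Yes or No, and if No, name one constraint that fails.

No — the down run (1,2)–(2,2) sums to 16, not 9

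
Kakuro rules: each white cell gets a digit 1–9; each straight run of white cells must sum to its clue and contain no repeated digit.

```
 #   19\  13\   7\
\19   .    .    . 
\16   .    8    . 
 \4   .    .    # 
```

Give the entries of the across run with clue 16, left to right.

4 in 2 cells must be {1,3}.
Intersecting the 4 across with the 19 down forces R3C1 = 3.
R3C2 = 4 − 3 = 1 completes the 4 across.
R1C2 = 13 − 9 = 4 completes the 13 down.
R1C3 = 6: the only remaining digit allowed by both the 19 across and the 7 down.
Given what's placed, R2C1 must be 7 to fit the 16 across and 19 down.
R2C3 = 16 − 15 = 1 completes the 16 across.
R1C1 = 19 − 10 = 9 completes the 19 across.

7 8 1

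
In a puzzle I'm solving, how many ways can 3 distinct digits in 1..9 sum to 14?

8

3 distinct digits from 1–9 sum between 6 and 24.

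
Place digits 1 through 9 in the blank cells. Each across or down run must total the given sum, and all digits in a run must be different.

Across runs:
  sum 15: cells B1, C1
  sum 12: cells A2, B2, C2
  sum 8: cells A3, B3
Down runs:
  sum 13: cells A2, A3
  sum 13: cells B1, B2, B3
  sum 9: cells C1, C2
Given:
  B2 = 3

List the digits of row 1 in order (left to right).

8 7

Nothing is forced directly, so branch on B1, whose candidates are 6 or 8 or 9. If B1 = 6: then C1 would have to be in {9} for the 15 across but in {1,2,3,4,5,6,7,8} for the 9 down — contradiction. If B1 = 9: that forces C1 = 6, after which C2 would have to be in {1,2,4,5,7,8} for the 12 across but in {3} for the 9 down — contradiction. So B1 = 8.
C1 = 15 − 8 = 7 completes the 15 across.
C2 = 9 − 7 = 2 completes the 9 down.
B3 = 13 − 11 = 2 completes the 13 down.
A2 = 12 − 5 = 7 completes the 12 across.
A3 = 8 − 2 = 6 completes the 8 across.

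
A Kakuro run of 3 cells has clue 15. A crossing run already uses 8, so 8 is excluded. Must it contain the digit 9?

Counterexample: {2,6,7} sums to 15 under that restriction without using 9.

No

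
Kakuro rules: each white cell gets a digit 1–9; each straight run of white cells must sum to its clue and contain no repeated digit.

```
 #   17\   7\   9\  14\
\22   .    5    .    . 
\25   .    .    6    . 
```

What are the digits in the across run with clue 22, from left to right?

17 in 2 cells must be {8,9}.
R1C3 = 9 − 6 = 3 completes the 9 down.
R2C2 = 7 − 5 = 2 completes the 7 down.
R1C1 = 8: the only remaining digit allowed by both the 22 across and the 17 down.
R1C4 = 22 − 16 = 6 completes the 22 across.
R2C1 = 17 − 8 = 9 completes the 17 down.
R2C4 = 25 − 17 = 8 completes the 25 across.

8 5 3 6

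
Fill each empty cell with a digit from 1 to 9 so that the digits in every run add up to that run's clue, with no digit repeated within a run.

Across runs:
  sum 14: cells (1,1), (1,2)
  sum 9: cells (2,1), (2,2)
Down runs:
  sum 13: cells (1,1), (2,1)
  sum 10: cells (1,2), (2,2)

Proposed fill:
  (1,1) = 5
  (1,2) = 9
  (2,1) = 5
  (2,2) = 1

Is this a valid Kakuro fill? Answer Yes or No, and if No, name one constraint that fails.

No — the down run (1,1)–(2,1) sums to 10, not 13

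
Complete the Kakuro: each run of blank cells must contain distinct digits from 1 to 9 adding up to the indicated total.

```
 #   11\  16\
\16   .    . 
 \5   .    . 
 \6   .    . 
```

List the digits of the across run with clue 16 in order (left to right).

16 in 2 cells must be {7,9}.
The 16 across and the 11 down share only 7, so R1C1 = 7.
R1C2 = 16 − 7 = 9 completes the 16 across.
Given what's placed, R3C1 must be 1 to fit the 6 across and 11 down.
R3C2 = 6 − 1 = 5 completes the 6 across.
R2C1 = 11 − 8 = 3 completes the 11 down.
R2C2 = 5 − 3 = 2 completes the 5 across.

7 9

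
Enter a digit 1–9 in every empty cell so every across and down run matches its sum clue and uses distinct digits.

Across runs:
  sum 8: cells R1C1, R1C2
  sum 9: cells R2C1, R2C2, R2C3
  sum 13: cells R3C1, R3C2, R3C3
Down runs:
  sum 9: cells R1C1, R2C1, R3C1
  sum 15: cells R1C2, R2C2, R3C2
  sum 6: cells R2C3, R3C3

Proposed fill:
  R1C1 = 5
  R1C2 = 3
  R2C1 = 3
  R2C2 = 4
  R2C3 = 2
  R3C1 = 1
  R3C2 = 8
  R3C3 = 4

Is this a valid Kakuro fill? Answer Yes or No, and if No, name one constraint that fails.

Yes

Across: 5+3=8; 3+4+2=9; 1+8+4=13. Down: 5+3+1=9; 3+4+8=15; 2+4=6. No digit repeats within any run.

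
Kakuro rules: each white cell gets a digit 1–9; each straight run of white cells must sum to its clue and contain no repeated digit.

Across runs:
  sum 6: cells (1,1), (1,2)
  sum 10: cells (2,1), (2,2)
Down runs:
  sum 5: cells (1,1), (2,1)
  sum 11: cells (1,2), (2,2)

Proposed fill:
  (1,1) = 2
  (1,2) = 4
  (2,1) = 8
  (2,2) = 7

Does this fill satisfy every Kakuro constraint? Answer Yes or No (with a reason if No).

No — the across run (2,1)–(2,2) sums to 15, not 10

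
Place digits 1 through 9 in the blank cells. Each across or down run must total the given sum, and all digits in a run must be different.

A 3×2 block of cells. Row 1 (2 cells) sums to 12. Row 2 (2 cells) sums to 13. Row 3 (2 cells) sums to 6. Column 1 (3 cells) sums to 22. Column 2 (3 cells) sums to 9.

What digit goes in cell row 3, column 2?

The 6 across and the 22 down share only 5, so (3,1) = 5.
(3,2) = 6 − 5 = 1 completes the 6 across.
Nothing is forced directly, so branch on (1,1), whose candidates are 8 or 9. If (1,1) = 8: then (1,2) would have to be in {4} for the 12 across but in {2,3,5,6} for the 9 down — contradiction. So (1,1) = 9.
(1,2) = 12 − 9 = 3 completes the 12 across.
(2,1) = 22 − 14 = 8 completes the 22 down.
(2,2) = 13 − 8 = 5 completes the 13 across.

1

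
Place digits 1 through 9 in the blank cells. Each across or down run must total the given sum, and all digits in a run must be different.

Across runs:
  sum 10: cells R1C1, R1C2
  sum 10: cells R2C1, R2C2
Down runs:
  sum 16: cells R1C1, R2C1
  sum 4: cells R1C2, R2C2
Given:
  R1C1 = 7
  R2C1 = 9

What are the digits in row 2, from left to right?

9, 1

16 in 2 cells must be {7,9}; 4 in 2 cells must be {1,3}.
R1C2 = 10 − 7 = 3 completes the 10 across.
R2C2 = 10 − 9 = 1 completes the 10 across.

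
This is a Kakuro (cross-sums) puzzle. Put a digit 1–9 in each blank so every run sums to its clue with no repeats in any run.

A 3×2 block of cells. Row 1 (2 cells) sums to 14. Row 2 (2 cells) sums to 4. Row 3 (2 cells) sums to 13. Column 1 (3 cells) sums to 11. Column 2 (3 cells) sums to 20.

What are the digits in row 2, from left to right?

4 in 2 cells must be {1,3}.
The 4 across and the 20 down share only 3, so (2,2) = 3.
(2,1) = 4 − 3 = 1 completes the 4 across.
Nothing is forced directly, so branch on (1,1), whose candidates are 6 or 8. If (1,1) = 8: then (1,2) would have to be in {6} for the 14 across but in {8,9} for the 20 down — contradiction. So (1,1) = 6.
(1,2) = 14 − 6 = 8 completes the 14 across.
(3,1) = 11 − 7 = 4 completes the 11 down.
(3,2) = 13 − 4 = 9 completes the 13 across.

1, 3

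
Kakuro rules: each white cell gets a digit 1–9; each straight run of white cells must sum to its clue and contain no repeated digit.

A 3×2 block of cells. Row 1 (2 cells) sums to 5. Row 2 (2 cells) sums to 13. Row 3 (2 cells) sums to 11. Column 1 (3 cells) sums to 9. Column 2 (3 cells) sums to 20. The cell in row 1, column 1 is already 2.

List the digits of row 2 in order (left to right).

4 9

(1,2) = 5 − 2 = 3 completes the 5 across.
Nothing is forced directly, so branch on (2,1), whose candidates are 4 or 6. If (2,1) = 6: then (2,2) would have to be in {7} for the 13 across but in {8,9} for the 20 down — contradiction. So (2,1) = 4.
(2,2) = 13 − 4 = 9 completes the 13 across.
(3,1) = 9 − 6 = 3 completes the 9 down.
(3,2) = 11 − 3 = 8 completes the 11 across.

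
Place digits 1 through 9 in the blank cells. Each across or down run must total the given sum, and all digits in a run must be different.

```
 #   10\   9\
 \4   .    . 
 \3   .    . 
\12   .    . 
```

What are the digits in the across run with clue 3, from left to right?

4 in 2 cells must be {1,3}; 3 in 2 cells must be {1,2}.
Nothing is forced directly, so branch on R1C1, whose candidates are 1 or 3. If R1C1 = 3: that forces R1C2 = 1, R2C2 = 2, R3C1 = 5, after which R3C2 would have to be in {7} for the 12 across but in {6} for the 9 down — contradiction. So R1C1 = 1.
R1C2 = 4 − 1 = 3 completes the 4 across.
Given what's placed, R2C1 must be 2 to fit the 3 across and 10 down.
R2C2 = 3 − 2 = 1 completes the 3 across.
R3C1 = 10 − 3 = 7 completes the 10 down.
R3C2 = 12 − 7 = 5 completes the 12 across.

2 1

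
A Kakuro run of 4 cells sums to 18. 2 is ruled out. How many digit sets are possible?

4 distinct digits from 1–9 sum between 10 and 30.
Dropping sets that contain 2.
Enumerating: {1,3,5,9}, {1,3,6,8}, {1,4,5,8}, {1,4,6,7}, {3,4,5,6}.

5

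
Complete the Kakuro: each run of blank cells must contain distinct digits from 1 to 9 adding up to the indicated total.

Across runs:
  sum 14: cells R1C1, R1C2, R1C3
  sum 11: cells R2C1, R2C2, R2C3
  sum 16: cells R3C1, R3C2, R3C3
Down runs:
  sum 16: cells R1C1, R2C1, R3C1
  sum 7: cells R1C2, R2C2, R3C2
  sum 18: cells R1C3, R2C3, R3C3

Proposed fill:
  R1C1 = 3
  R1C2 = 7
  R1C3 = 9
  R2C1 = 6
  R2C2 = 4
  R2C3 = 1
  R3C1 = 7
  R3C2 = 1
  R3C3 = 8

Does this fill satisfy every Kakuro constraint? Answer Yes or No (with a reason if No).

No — the down run R1C2–R3C2 sums to 12, not 7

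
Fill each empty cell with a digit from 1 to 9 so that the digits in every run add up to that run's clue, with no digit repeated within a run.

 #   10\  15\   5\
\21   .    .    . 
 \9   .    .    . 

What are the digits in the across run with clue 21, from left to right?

The 21 across and the 5 down share only 4, so R1C3 = 4.
The 9 across and the 15 down share only 6, so R2C2 = 6.
R2C3 = 5 − 4 = 1 completes the 5 down.
R1C2 = 15 − 6 = 9 completes the 15 down.
R2C1 = 9 − 7 = 2 completes the 9 across.
R1C1 = 21 − 13 = 8 completes the 21 across.

8 9 4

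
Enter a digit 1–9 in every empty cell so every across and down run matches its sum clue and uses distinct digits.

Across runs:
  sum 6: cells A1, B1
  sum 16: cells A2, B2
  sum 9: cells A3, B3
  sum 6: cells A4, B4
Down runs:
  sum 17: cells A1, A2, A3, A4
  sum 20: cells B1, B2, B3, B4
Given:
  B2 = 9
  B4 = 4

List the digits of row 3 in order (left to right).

16 in 2 cells must be {7,9}.
A2 = 16 − 9 = 7 completes the 16 across.
A4 = 6 − 4 = 2 completes the 6 across.
A1 = 5: the only remaining digit allowed by both the 6 across and the 17 down.
B1 = 6 − 5 = 1 completes the 6 across.
A3 = 17 − 14 = 3 completes the 17 down.
B3 = 9 − 3 = 6 completes the 9 across.

3 6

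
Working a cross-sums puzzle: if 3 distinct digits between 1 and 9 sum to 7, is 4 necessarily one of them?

Yes

The only way to make 7 from 3 distinct digits is {1,2,4}, which contains 4.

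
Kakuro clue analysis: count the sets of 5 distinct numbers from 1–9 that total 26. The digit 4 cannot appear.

5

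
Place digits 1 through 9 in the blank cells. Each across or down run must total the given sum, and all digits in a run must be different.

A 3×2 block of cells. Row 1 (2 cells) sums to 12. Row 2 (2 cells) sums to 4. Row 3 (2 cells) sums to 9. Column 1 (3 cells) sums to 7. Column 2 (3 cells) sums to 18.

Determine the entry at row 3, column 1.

4 in 2 cells must be {1,3}; 7 in 3 cells must be {1,2,4}.
The 12 across and the 7 down share only 4, so (1,1) = 4.
(1,2) = 12 − 4 = 8 completes the 12 across.
Given what's placed, (2,1) must be 1 to fit the 4 across and 7 down.
(2,2) = 4 − 1 = 3 completes the 4 across.
(3,1) = 7 − 5 = 2 completes the 7 down.
(3,2) = 9 − 2 = 7 completes the 9 across.

2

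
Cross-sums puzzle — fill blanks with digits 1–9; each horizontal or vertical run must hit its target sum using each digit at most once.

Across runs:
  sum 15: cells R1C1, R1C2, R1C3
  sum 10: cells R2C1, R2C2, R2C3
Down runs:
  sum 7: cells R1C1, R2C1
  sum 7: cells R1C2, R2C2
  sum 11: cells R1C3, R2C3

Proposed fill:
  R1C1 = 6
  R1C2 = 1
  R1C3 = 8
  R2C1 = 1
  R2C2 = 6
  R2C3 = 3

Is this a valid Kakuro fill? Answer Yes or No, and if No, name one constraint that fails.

Across: 6+1+8=15; 1+6+3=10. Down: 6+1=7; 1+6=7; 8+3=11. No digit repeats within any run.

Yes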